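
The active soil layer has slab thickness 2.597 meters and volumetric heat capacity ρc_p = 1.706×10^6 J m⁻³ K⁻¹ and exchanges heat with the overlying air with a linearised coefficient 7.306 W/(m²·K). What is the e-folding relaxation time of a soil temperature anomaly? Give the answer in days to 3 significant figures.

Areal heat capacity C = ρc_p × D = 1.706×10^6 × 2.597 = 4.43×10^6 J/(m²·K).
Relaxation time τ = C / λ = 4.43×10^6 / 7.306 = 6.06×10^5 s.
In days: 6.06×10^5 s / (86400 s/day) = 7.02 days.

7.02 days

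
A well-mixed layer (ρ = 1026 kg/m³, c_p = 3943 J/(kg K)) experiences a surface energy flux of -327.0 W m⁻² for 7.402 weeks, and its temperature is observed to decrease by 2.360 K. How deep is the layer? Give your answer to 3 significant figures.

153 m

Heat input Q = F Δt = -327.0 × 4.48×10^6 s = -1.46×10^9 J/m².
Required areal heat capacity C = Q / ΔT = 6.20×10^8 J/(m²·K).
Depth D = C / (ρ c_p) = 6.20×10^8 / (1026 × 3943) = 153 m.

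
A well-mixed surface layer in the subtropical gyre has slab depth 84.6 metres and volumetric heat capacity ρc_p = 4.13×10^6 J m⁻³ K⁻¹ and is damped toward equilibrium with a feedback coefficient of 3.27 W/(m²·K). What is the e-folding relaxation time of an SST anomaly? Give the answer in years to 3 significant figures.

3.39 years

Areal heat capacity C = ρc_p × D = 4.13×10^6 × 84.6 = 3.49×10^8 J m⁻² K⁻¹.
Relaxation time τ = C / λ = 3.49×10^8 / 3.27 = 1.07×10^8 s.
In years: 1.07×10^8 s / (3.156×10^7 s/year) = 3.39 years.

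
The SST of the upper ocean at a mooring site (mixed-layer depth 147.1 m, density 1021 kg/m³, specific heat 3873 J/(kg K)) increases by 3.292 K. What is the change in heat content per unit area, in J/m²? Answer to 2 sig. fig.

1.9×10^9

Areal heat capacity C = ρ c_p D = 1021 × 3873 × 147.1 = 5.82×10^8 J/(m^2 K).
ΔQ = C ΔT = 5.82×10^8 × 3.292 = 1.91×10^9 J/m².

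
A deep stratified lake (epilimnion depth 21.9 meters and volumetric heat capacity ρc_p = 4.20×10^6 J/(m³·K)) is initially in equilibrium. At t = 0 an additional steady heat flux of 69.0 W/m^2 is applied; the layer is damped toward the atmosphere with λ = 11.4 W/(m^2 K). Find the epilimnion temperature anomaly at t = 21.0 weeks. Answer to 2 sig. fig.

Areal heat capacity C = ρc_p × D = 4.20×10^6 × 21.9 = 9.20×10^7 J/(m²·K).
τ = C / λ = 9.20×10^7 / 11.4 = 8.07×10^6 s.
Equilibrium anomaly ΔT_eq = F / λ = 69.0 / 11.4 = 6.05 K.
t = 21.0 weeks = 1.27×10^7 s, so t/τ = 1.57.
ΔT(t) = ΔT_eq (1 − e^(−t/τ)) = 6.05 × (1 − e^−1.57) = 4.80 K.

4.8 K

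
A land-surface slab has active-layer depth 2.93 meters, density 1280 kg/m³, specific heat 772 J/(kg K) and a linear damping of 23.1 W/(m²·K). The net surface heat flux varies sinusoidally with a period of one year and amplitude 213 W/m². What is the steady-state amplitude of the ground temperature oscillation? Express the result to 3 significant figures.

Areal heat capacity C = ρ c_p D = 1280 × 772 × 2.93 = 2.90×10^6 J/(m²·K).
Angular frequency ω = 2π / T = 2π / 3.15×10^7 s = 1.99×10^-7 s⁻¹.
√((Cω)² + λ²) = √((0.577)² + 23.1²) = 23.1 W/(m²·K).
Amplitude A = F₀ / √((Cω)²+λ²) = 213 / 23.1 = 9.22 K.

9.22 K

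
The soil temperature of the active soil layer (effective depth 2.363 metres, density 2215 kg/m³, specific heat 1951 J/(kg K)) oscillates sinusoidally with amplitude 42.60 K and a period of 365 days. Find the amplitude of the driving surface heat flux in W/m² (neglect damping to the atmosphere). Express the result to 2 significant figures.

Areal heat capacity C = ρ c_p D = 2215 × 1951 × 2.363 = 1.02×10^7 J m⁻² K⁻¹.
ω = 2π / 3.15×10^7 s = 1.99×10^-7 s⁻¹.
Cω = 1.02×10^7 × 1.99×10^-7 = 2.03 W/(m²·K).
F₀ = A × Cω = 42.60 × 2.03 = 86.7 W/m².

87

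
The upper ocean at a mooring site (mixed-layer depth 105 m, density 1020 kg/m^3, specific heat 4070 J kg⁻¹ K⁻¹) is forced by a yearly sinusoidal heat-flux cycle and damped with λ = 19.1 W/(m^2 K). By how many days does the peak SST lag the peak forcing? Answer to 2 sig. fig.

Areal heat capacity C = ρ c_p D = 1020 × 4070 × 105 = 4.36×10^8 J/(m^2 K).
ω = 2π / 3.15×10^7 s = 1.99×10^-7 s⁻¹.
Phase lag φ = arctan(Cω/λ) = arctan(86.8/19.1) = 1.35 rad.
Time lag = φ / ω = 1.35 / 1.99×10^-7 = 6.80×10^6 s = 78.7 days.

79 days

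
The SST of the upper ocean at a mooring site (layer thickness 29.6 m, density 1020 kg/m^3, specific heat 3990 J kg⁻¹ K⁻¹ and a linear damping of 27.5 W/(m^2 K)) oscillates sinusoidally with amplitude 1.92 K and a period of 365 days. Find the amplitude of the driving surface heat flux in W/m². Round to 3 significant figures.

Areal heat capacity C = ρ c_p D = 1020 × 3990 × 29.6 = 1.20×10^8 J/(m²·K).
ω = 2π / 3.15×10^7 s = 1.99×10^-7 s⁻¹.
√((Cω)² + λ²) = √((24.0)² + 27.5²) = 36.5 W/(m²·K).
F₀ = A × √((Cω)²+λ²) = 1.92 × 36.5 = 70.1 W/m².

70.1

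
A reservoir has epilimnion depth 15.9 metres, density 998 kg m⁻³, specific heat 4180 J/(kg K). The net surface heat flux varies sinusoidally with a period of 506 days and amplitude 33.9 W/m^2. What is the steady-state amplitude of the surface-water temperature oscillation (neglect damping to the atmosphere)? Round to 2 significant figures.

Areal heat capacity C = ρ c_p D = 998 × 4180 × 15.9 = 6.63×10^7 J/(m^2 K).
Angular frequency ω = 2π / T = 2π / 4.37×10^7 s = 1.44×10^-7 s⁻¹.
Cω = 6.63×10^7 × 1.44×10^-7 = 9.53 W/(m²·K).
Amplitude A = F₀ / (Cω) = 33.9 / 9.53 = 3.56 K.

3.6 K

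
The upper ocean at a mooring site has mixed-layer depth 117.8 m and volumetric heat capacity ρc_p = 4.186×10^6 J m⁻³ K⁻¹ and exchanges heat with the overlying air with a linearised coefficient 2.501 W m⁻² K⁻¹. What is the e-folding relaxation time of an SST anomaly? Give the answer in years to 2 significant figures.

Areal heat capacity C = ρc_p × D = 4.186×10^6 × 117.8 = 4.93×10^8 J/(m²·K).
Relaxation time τ = C / λ = 4.93×10^8 / 2.501 = 1.97×10^8 s.
In years: 1.97×10^8 s / (3.156×10^7 s/year) = 6.25 years.

6.2 years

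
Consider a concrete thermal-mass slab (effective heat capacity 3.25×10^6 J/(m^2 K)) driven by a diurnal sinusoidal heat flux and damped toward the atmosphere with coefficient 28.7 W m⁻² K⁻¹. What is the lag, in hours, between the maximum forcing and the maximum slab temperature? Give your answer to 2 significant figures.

Areal heat capacity C = 3.25×10^6 J/(m^2 K) (given).
ω = 2π / 86400 s = 7.27×10^-5 s⁻¹.
Phase lag φ = arctan(Cω/λ) = arctan(236/28.7) = 1.45 rad.
Time lag = φ / ω = 1.45 / 7.27×10^-5 = 19900 s = 5.54 hours.

5.5 hours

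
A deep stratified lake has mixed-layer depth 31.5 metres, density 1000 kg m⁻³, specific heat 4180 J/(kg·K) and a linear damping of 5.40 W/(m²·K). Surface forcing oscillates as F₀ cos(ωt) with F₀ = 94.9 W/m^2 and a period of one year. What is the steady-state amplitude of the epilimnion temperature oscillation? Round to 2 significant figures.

Areal heat capacity C = ρ c_p D = 1000 × 4180 × 31.5 = 1.32×10^8 J/(m^2 K).
Angular frequency ω = 2π / T = 2π / 3.15×10^7 s = 1.99×10^-7 s⁻¹.
√((Cω)² + λ²) = √((26.2)² + 5.40²) = 26.8 W/(m²·K).
Amplitude A = F₀ / √((Cω)²+λ²) = 94.9 / 26.8 = 3.54 K.

3.5 K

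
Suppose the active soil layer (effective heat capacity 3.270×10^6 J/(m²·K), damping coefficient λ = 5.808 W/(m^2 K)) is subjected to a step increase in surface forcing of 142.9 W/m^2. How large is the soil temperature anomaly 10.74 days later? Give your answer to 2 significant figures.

Areal heat capacity C = 3.270×10^6 J/(m²·K) (given).
τ = C / λ = 3.27×10^6 / 5.808 = 5.63×10^5 s.
Equilibrium anomaly ΔT_eq = F / λ = 142.9 / 5.808 = 24.6 K.
t = 10.74 days = 9.28×10^5 s, so t/τ = 1.65.
ΔT(t) = ΔT_eq (1 − e^(−t/τ)) = 24.6 × (1 − e^−1.65) = 19.9 K.

20 K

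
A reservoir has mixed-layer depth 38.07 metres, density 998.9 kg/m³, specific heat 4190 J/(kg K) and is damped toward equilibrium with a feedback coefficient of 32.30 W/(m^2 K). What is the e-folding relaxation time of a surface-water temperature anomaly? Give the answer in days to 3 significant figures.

Areal heat capacity C = ρ c_p D = 998.9 × 4190 × 38.07 = 1.59×10^8 J/(m^2 K).
Relaxation time τ = C / λ = 1.59×10^8 / 32.30 = 4.93×10^6 s.
In days: 4.93×10^6 s / (86400 s/day) = 57.1 days.

57.1 days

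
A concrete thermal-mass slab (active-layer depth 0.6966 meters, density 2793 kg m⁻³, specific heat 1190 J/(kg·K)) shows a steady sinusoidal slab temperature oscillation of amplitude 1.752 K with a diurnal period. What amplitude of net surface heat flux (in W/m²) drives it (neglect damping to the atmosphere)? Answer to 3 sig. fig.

295

Areal heat capacity C = ρ c_p D = 2793 × 1190 × 0.6966 = 2.32×10^6 J m⁻² K⁻¹.
ω = 2π / 86400 s = 7.27×10^-5 s⁻¹.
Cω = 2.32×10^6 × 7.27×10^-5 = 168 W/(m²·K).
F₀ = A × Cω = 1.752 × 168 = 295 W/m².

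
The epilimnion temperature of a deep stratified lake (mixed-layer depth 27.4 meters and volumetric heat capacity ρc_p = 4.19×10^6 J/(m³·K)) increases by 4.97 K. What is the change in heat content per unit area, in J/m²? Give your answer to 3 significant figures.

5.71×10^8

Areal heat capacity C = ρc_p × D = 4.19×10^6 × 27.4 = 1.15×10^8 J m⁻² K⁻¹.
ΔQ = C ΔT = 1.15×10^8 × 4.97 = 5.71×10^8 J/m².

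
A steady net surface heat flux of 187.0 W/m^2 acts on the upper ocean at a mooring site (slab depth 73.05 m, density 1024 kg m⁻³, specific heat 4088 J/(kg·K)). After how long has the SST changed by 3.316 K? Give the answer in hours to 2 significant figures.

Areal heat capacity C = ρ c_p D = 1024 × 4088 × 73.05 = 3.06×10^8 J m⁻² K⁻¹.
Time required: Δt = C ΔT / F = 3.06×10^8 × 3.316 / 187.0 = 5.42×10^6 s.
In hours: 5.42×10^6 s / (3600 s/hour) = 1510 hours.

1500 hours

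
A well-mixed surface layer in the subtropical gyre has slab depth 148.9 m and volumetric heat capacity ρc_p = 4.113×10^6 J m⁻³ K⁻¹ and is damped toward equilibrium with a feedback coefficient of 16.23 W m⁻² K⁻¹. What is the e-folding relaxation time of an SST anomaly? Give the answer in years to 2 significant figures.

Areal heat capacity C = ρc_p × D = 4.113×10^6 × 148.9 = 6.12×10^8 J/(m²·K).
Relaxation time τ = C / λ = 6.12×10^8 / 16.23 = 3.77×10^7 s.
In years: 3.77×10^7 s / (3.156×10^7 s/year) = 1.20 years.

1.2 years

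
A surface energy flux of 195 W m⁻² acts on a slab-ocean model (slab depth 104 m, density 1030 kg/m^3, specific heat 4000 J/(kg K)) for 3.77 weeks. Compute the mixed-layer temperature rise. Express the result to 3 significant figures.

1.04 K

Areal heat capacity C = ρ c_p D = 1030 × 4000 × 104 = 4.28×10^8 J m⁻² K⁻¹.
Net heat input Q = F Δt = 195 × (3.77 weeks × 6.048×10^5 s/week) = 4.45×10^8 J/m².
ΔT = Q / C = 4.45×10^8 / 4.28×10^8 = 1.04 K.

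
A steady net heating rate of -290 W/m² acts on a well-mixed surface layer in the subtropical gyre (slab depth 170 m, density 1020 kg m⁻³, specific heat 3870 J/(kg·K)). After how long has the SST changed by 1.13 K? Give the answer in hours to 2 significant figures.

Areal heat capacity C = ρ c_p D = 1020 × 3870 × 170 = 6.71×10^8 J m⁻² K⁻¹.
Time required: Δt = C ΔT / F = 6.71×10^8 × -1.13 / -290 = 2.61×10^6 s.
In hours: 2.61×10^6 s / (3600 s/hour) = 726 hours.

730 hours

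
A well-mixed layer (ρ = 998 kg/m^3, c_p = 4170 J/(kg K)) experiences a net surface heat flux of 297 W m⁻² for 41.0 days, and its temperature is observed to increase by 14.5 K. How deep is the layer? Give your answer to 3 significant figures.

17.4 m

Heat input Q = F Δt = 297 × 3.54×10^6 s = 1.05×10^9 J/m².
Required areal heat capacity C = Q / ΔT = 7.26×10^7 J/(m²·K).
Depth D = C / (ρ c_p) = 7.26×10^7 / (998 × 4170) = 17.4 m.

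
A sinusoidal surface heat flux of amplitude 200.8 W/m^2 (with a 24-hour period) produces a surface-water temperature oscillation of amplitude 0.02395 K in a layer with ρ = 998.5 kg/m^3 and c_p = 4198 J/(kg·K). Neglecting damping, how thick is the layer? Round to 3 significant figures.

27.5 m

ω = 2π / 86400 s = 7.27×10^-5 s⁻¹.
Required C = F₀ / (A ω) = 200.8 / (0.02395 × 7.27×10^-5) = 1.15×10^8 J/(m²·K).
D = C / (ρ c_p) = 1.15×10^8 / (998.5 × 4198) = 27.5 m.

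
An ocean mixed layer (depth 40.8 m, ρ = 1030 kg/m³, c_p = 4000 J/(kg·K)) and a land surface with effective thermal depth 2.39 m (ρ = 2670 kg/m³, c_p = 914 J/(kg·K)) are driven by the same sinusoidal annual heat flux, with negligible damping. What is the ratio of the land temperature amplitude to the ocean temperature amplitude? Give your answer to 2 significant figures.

29

C_ocean = 1030 × 4000 × 40.8 = 1.68×10^8 J/(m²·K).
C_land = 2670 × 914 × 2.39 = 5.83×10^6 J/(m²·K).
Undamped amplitude ∝ 1/C, so A_land/A_ocean = C_ocean/C_land = 28.8.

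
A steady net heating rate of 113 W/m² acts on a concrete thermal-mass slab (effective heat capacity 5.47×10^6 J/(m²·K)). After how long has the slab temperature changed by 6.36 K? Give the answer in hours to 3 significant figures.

85.5 hours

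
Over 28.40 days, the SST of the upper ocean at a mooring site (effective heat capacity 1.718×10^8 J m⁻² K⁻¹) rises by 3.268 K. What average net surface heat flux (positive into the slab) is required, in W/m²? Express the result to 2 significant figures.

230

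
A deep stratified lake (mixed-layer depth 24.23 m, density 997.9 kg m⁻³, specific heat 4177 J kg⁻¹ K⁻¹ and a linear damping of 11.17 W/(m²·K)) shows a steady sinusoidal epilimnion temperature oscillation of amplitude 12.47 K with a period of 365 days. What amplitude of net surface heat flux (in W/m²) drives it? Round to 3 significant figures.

287

Areal heat capacity C = ρ c_p D = 997.9 × 4177 × 24.23 = 1.01×10^8 J/(m^2 K).
ω = 2π / 3.15×10^7 s = 1.99×10^-7 s⁻¹.
√((Cω)² + λ²) = √((20.1)² + 11.17²) = 23.0 W/(m²·K).
F₀ = A × √((Cω)²+λ²) = 12.47 × 23.0 = 287 W/m².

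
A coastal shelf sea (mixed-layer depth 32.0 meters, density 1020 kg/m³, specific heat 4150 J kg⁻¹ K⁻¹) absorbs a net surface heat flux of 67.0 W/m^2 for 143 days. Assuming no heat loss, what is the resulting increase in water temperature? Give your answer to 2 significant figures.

6.1 K

Areal heat capacity C = ρ c_p D = 1020 × 4150 × 32.0 = 1.35×10^8 J m⁻² K⁻¹.
Net heat input Q = F Δt = 67.0 × (143 days × 86400 s/day) = 8.28×10^8 J/m².
ΔT = Q / C = 8.28×10^8 / 1.35×10^8 = 6.11 K.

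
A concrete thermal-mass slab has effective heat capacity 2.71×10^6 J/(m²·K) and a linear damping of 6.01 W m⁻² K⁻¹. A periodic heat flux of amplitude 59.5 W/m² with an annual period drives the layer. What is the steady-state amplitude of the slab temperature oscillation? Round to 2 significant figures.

9.9 K

Areal heat capacity C = 2.71×10^6 J/(m²·K) (given).
Angular frequency ω = 2π / T = 2π / 3.15×10^7 s = 1.99×10^-7 s⁻¹.
√((Cω)² + λ²) = √((0.540)² + 6.01²) = 6.03 W/(m²·K).
Amplitude A = F₀ / √((Cω)²+λ²) = 59.5 / 6.03 = 9.86 K.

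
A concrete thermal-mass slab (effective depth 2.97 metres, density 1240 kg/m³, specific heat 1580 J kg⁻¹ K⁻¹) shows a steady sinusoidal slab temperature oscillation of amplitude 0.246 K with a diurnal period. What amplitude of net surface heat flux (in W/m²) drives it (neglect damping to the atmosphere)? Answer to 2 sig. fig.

100

Areal heat capacity C = ρ c_p D = 1240 × 1580 × 2.97 = 5.82×10^6 J/(m²·K).
ω = 2π / 86400 s = 7.27×10^-5 s⁻¹.
Cω = 5.82×10^6 × 7.27×10^-5 = 423 W/(m²·K).
F₀ = A × Cω = 0.246 × 423 = 104 W/m².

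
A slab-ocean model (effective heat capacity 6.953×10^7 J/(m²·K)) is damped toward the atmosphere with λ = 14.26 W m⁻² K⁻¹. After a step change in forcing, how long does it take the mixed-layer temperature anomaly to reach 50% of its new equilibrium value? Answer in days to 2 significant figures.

Areal heat capacity C = 6.953×10^7 J/(m²·K) (given).
τ = C / λ = 6.95×10^7 / 14.26 = 4.88×10^6 s.
Fraction reached: 1 − e^(−t/τ) = 0.50 ⇒ t = −τ ln(1 − 0.50) = τ × 0.693.
t = 3.38×10^6 s = 39.1 days.

39 days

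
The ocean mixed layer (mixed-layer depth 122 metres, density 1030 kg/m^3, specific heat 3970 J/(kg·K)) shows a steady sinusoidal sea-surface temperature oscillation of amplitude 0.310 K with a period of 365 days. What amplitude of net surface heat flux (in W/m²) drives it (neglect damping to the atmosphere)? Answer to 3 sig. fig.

30.8

Areal heat capacity C = ρ c_p D = 1030 × 3970 × 122 = 4.99×10^8 J m⁻² K⁻¹.
ω = 2π / 3.15×10^7 s = 1.99×10^-7 s⁻¹.
Cω = 4.99×10^8 × 1.99×10^-7 = 99.4 W/(m²·K).
F₀ = A × Cω = 0.310 × 99.4 = 30.8 W/m².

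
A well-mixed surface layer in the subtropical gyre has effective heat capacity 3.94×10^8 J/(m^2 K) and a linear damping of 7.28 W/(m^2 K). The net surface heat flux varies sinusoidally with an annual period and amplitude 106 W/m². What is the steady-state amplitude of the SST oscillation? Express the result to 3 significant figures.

Areal heat capacity C = 3.94×10^8 J/(m^2 K) (given).
Angular frequency ω = 2π / T = 2π / 3.15×10^7 s = 1.99×10^-7 s⁻¹.
√((Cω)² + λ²) = √((78.5)² + 7.28²) = 78.8 W/(m²·K).
Amplitude A = F₀ / √((Cω)²+λ²) = 106 / 78.8 = 1.34 K.

1.34 K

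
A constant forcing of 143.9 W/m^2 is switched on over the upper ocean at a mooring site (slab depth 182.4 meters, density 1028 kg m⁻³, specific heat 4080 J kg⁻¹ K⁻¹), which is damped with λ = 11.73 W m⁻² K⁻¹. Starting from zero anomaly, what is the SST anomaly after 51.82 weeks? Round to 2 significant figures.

Areal heat capacity C = ρ c_p D = 1028 × 4080 × 182.4 = 7.65×10^8 J m⁻² K⁻¹.
τ = C / λ = 7.65×10^8 / 11.73 = 6.52×10^7 s.
Equilibrium anomaly ΔT_eq = F / λ = 143.9 / 11.73 = 12.3 K.
t = 51.82 weeks = 3.13×10^7 s, so t/τ = 0.481.
ΔT(t) = ΔT_eq (1 − e^(−t/τ)) = 12.3 × (1 − e^−0.481) = 4.68 K.

4.7 K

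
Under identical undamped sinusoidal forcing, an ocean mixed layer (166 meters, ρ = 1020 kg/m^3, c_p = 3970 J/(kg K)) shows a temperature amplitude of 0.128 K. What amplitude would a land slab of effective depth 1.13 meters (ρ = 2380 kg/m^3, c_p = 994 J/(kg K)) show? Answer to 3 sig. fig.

32.2 K

C_ocean = 6.72×10^8 J/(m²·K); C_land = 2.67×10^6 J/(m²·K).
A ∝ 1/C ⇒ A_land = A_ocean × C_ocean/C_land = 0.128 × 251 = 32.2 K.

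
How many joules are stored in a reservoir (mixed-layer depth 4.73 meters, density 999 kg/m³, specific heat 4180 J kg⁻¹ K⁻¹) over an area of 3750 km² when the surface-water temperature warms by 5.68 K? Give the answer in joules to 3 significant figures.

Areal heat capacity C = ρ c_p D = 999 × 4180 × 4.73 = 1.98×10^7 J/(m^2 K).
Heat per unit area: q = C ΔT = 1.98×10^7 × 5.68 = 1.12×10^8 J/m².
Total heat: Q = q × A = 1.12×10^8 × (3750 × 10⁶ m²) = 4.21×10^17 J.

4.21×10^17 J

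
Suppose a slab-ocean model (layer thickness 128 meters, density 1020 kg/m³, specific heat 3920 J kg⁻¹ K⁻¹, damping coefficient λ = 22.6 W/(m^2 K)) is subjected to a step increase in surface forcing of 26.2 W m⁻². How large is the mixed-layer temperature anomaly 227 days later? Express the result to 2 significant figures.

0.67 K

Areal heat capacity C = ρ c_p D = 1020 × 3920 × 128 = 5.12×10^8 J/(m²·K).
τ = C / λ = 5.12×10^8 / 22.6 = 2.26×10^7 s.
Equilibrium anomaly ΔT_eq = F / λ = 26.2 / 22.6 = 1.16 K.
t = 227 days = 1.96×10^7 s, so t/τ = 0.866.
ΔT(t) = ΔT_eq (1 − e^(−t/τ)) = 1.16 × (1 − e^−0.866) = 0.672 K.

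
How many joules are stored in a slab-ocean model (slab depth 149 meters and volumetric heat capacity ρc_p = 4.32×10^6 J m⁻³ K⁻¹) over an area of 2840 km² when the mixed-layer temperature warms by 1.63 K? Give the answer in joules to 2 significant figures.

3.0×10^18 J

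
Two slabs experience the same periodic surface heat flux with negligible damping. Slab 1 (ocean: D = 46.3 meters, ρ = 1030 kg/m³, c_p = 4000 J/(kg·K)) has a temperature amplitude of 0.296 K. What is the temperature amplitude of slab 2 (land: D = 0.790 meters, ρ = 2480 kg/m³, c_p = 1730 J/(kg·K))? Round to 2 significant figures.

17 K

C_ocean = 1.91×10^8 J/(m²·K); C_land = 3.39×10^6 J/(m²·K).
A ∝ 1/C ⇒ A_land = A_ocean × C_ocean/C_land = 0.296 × 56.3 = 16.7 K.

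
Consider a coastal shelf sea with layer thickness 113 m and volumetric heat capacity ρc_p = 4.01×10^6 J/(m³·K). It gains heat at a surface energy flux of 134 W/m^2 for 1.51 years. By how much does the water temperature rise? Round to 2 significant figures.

14 K

Areal heat capacity C = ρc_p × D = 4.01×10^6 × 113 = 4.53×10^8 J m⁻² K⁻¹.
Net heat input Q = F Δt = 134 × (1.51 years × 3.156×10^7 s/year) = 6.39×10^9 J/m².
ΔT = Q / C = 6.39×10^9 / 4.53×10^8 = 14.1 K.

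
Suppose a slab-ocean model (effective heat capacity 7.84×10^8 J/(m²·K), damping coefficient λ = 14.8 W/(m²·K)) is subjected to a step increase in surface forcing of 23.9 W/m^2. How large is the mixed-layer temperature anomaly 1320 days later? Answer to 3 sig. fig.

1.43 K

Areal heat capacity C = 7.84×10^8 J/(m²·K) (given).
τ = C / λ = 7.84×10^8 / 14.8 = 5.30×10^7 s.
Equilibrium anomaly ΔT_eq = F / λ = 23.9 / 14.8 = 1.61 K.
t = 1320 days = 1.14×10^8 s, so t/τ = 2.15.
ΔT(t) = ΔT_eq (1 − e^(−t/τ)) = 1.61 × (1 − e^−2.15) = 1.43 K.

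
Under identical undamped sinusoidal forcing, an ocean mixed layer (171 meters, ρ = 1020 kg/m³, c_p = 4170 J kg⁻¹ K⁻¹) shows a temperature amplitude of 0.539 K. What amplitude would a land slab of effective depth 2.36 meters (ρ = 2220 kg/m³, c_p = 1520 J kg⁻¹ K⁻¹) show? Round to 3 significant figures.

49.2 K

C_ocean = 7.27×10^8 J/(m²·K); C_land = 7.96×10^6 J/(m²·K).
A ∝ 1/C ⇒ A_land = A_ocean × C_ocean/C_land = 0.539 × 91.3 = 49.2 K.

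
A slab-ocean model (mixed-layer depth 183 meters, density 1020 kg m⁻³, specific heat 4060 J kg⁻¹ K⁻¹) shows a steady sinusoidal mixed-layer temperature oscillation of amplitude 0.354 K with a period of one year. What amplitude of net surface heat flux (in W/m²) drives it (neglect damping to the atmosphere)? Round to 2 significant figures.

Areal heat capacity C = ρ c_p D = 1020 × 4060 × 183 = 7.58×10^8 J m⁻² K⁻¹.
ω = 2π / 3.15×10^7 s = 1.99×10^-7 s⁻¹.
Cω = 7.58×10^8 × 1.99×10^-7 = 151 W/(m²·K).
F₀ = A × Cω = 0.354 × 151 = 53.5 W/m².

53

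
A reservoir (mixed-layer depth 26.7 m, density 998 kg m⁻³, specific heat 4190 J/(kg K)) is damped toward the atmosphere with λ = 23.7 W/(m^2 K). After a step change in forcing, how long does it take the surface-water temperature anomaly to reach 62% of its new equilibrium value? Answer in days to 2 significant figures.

Areal heat capacity C = ρ c_p D = 998 × 4190 × 26.7 = 1.12×10^8 J m⁻² K⁻¹.
τ = C / λ = 1.12×10^8 / 23.7 = 4.71×10^6 s.
Fraction reached: 1 − e^(−t/τ) = 0.62 ⇒ t = −τ ln(1 − 0.62) = τ × 0.968.
t = 4.56×10^6 s = 52.8 days.

53 days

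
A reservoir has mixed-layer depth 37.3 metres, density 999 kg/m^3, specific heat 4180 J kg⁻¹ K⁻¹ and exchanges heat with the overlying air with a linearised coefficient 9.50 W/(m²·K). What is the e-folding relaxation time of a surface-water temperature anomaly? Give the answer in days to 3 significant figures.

190 days

Areal heat capacity C = ρ c_p D = 999 × 4180 × 37.3 = 1.56×10^8 J/(m²·K).
Relaxation time τ = C / λ = 1.56×10^8 / 9.50 = 1.64×10^7 s.
In days: 1.64×10^7 s / (86400 s/day) = 190 days.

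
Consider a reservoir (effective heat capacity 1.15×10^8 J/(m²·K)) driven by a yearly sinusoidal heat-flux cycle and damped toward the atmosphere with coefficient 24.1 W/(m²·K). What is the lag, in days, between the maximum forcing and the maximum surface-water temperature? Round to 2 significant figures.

44 days

Areal heat capacity C = 1.15×10^8 J/(m²·K) (given).
ω = 2π / 3.15×10^7 s = 1.99×10^-7 s⁻¹.
Phase lag φ = arctan(Cω/λ) = arctan(22.9/24.1) = 0.760 rad.
Time lag = φ / ω = 0.760 / 1.99×10^-7 = 3.82×10^6 s = 44.2 days.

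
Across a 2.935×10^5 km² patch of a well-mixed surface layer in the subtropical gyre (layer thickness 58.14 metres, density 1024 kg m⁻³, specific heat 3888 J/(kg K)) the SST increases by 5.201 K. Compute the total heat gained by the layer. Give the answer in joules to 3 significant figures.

3.53×10^20 J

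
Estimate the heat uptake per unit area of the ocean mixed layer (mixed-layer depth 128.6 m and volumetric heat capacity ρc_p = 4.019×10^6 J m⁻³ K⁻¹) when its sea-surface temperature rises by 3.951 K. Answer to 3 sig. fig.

2.04×10^9

Areal heat capacity C = ρc_p × D = 4.019×10^6 × 128.6 = 5.17×10^8 J/(m²·K).
ΔQ = C ΔT = 5.17×10^8 × 3.951 = 2.04×10^9 J/m².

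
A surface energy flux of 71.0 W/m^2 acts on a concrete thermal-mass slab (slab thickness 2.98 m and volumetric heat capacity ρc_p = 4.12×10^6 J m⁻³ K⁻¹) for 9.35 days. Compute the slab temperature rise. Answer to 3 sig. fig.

4.67 K

Areal heat capacity C = ρc_p × D = 4.12×10^6 × 2.98 = 1.23×10^7 J/(m^2 K).
Net heat input Q = F Δt = 71.0 × (9.35 days × 86400 s/day) = 5.74×10^7 J/m².
ΔT = Q / C = 5.74×10^7 / 1.23×10^7 = 4.67 K.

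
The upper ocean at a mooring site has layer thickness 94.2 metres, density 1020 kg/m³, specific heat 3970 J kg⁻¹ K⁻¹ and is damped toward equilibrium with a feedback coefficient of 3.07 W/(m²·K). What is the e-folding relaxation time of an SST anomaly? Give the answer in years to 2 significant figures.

3.9 years

Areal heat capacity C = ρ c_p D = 1020 × 3970 × 94.2 = 3.81×10^8 J/(m^2 K).
Relaxation time τ = C / λ = 3.81×10^8 / 3.07 = 1.24×10^8 s.
In years: 1.24×10^8 s / (3.156×10^7 s/year) = 3.94 years.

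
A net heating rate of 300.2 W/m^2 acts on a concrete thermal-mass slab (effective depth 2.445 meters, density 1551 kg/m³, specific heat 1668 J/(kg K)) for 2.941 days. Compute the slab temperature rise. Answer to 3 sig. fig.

12.1 K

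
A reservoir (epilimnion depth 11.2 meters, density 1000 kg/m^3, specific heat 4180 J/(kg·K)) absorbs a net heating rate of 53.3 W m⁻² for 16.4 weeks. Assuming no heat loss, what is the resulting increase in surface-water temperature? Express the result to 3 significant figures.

Areal heat capacity C = ρ c_p D = 1000 × 4180 × 11.2 = 4.68×10^7 J m⁻² K⁻¹.
Net heat input Q = F Δt = 53.3 × (16.4 weeks × 6.048×10^5 s/week) = 5.29×10^8 J/m².
ΔT = Q / C = 5.29×10^8 / 4.68×10^7 = 11.3 K.

11.3 K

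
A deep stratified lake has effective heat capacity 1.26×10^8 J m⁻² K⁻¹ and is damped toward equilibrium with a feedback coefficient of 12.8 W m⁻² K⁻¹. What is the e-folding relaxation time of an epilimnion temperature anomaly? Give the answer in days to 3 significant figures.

114 days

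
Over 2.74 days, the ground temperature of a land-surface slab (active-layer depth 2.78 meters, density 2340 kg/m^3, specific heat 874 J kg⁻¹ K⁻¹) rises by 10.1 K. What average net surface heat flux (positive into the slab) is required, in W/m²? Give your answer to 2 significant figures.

240

Areal heat capacity C = ρ c_p D = 2340 × 874 × 2.78 = 5.69×10^6 J m⁻² K⁻¹.
Required heat per unit area: Q = C ΔT = 5.69×10^6 × 10.1 = 5.74×10^7 J/m².
Flux F = Q / Δt = 5.74×10^7 / 2.37×10^5 s = 243 W/m².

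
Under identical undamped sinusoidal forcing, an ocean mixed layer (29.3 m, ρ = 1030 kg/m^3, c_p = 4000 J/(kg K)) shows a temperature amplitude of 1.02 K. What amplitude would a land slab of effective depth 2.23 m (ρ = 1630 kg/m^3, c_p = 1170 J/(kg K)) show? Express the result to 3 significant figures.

29.0 K

C_ocean = 1.21×10^8 J/(m²·K); C_land = 4.25×10^6 J/(m²·K).
A ∝ 1/C ⇒ A_land = A_ocean × C_ocean/C_land = 1.02 × 28.4 = 29.0 K.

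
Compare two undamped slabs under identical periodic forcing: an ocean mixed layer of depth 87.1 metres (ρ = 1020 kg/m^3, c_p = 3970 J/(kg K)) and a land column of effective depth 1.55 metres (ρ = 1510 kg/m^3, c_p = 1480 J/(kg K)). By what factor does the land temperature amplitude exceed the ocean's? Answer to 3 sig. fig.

C_ocean = 1020 × 3970 × 87.1 = 3.53×10^8 J/(m²·K).
C_land = 1510 × 1480 × 1.55 = 3.46×10^6 J/(m²·K).
Undamped amplitude ∝ 1/C, so A_land/A_ocean = C_ocean/C_land = 102.

102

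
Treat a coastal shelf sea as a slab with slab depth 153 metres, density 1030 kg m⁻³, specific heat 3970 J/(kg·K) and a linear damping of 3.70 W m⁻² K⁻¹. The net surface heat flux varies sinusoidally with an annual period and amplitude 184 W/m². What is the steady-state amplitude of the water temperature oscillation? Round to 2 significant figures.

1.5 K

Areal heat capacity C = ρ c_p D = 1030 × 3970 × 153 = 6.26×10^8 J/(m²·K).
Angular frequency ω = 2π / T = 2π / 3.15×10^7 s = 1.99×10^-7 s⁻¹.
√((Cω)² + λ²) = √((125)² + 3.70²) = 125 W/(m²·K).
Amplitude A = F₀ / √((Cω)²+λ²) = 184 / 125 = 1.48 K.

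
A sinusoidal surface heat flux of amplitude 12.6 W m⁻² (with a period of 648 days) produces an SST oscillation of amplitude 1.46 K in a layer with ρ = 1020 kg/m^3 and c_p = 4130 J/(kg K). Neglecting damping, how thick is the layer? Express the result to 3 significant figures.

18.3 m

ω = 2π / 5.60×10^7 s = 1.12×10^-7 s⁻¹.
Required C = F₀ / (A ω) = 12.6 / (1.46 × 1.12×10^-7) = 7.69×10^7 J/(m²·K).
D = C / (ρ c_p) = 7.69×10^7 / (1020 × 4130) = 18.3 m.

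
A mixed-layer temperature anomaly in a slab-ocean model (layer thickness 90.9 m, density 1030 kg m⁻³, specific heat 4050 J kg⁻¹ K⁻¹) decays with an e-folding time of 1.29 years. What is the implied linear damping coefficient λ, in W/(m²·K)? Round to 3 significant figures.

9.31

Areal heat capacity C = ρ c_p D = 1030 × 4050 × 90.9 = 3.79×10^8 J/(m²·K).
τ = 1.29 years = 4.07×10^7 s.
λ = C / τ = 3.79×10^8 / 4.07×10^7 = 9.31 W/(m²·K).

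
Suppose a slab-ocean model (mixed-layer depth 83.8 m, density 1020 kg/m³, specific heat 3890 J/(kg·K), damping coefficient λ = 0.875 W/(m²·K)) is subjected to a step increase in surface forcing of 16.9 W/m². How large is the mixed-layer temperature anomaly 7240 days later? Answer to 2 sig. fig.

16 K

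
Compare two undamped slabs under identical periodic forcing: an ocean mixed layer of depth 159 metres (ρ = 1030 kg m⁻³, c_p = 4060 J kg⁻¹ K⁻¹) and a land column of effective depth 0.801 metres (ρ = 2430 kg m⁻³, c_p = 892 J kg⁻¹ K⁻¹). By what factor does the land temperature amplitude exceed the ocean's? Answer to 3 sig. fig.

383

C_ocean = 1030 × 4060 × 159 = 6.65×10^8 J/(m²·K).
C_land = 2430 × 892 × 0.801 = 1.74×10^6 J/(m²·K).
Undamped amplitude ∝ 1/C, so A_land/A_ocean = C_ocean/C_land = 383.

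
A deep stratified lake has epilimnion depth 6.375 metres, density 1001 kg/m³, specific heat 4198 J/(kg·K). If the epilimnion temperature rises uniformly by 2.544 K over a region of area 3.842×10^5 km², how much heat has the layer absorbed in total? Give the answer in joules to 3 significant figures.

2.62×10^19 J

Areal heat capacity C = ρ c_p D = 1001 × 4198 × 6.375 = 2.68×10^7 J/(m²·K).
Heat per unit area: q = C ΔT = 2.68×10^7 × 2.544 = 6.82×10^7 J/m².
Total heat: Q = q × A = 6.82×10^7 × (3.842×10^5 × 10⁶ m²) = 2.62×10^19 J.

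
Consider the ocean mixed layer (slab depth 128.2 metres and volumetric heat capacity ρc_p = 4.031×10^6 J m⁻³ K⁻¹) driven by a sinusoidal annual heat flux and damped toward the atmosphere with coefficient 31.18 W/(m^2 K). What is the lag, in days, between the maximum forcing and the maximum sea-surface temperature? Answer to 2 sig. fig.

74 days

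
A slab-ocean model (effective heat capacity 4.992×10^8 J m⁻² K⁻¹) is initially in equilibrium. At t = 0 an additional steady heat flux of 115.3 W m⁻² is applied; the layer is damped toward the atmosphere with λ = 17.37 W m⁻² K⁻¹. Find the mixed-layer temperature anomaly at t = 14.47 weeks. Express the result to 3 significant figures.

Areal heat capacity C = 4.992×10^8 J m⁻² K⁻¹ (given).
τ = C / λ = 4.99×10^8 / 17.37 = 2.87×10^7 s.
Equilibrium anomaly ΔT_eq = F / λ = 115.3 / 17.37 = 6.64 K.
t = 14.47 weeks = 8.75×10^6 s, so t/τ = 0.305.
ΔT(t) = ΔT_eq (1 − e^(−t/τ)) = 6.64 × (1 − e^−0.305) = 1.74 K.

1.74 K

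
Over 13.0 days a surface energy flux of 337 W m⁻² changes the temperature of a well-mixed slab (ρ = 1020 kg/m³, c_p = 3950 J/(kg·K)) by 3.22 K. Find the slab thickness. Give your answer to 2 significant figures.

Heat input Q = F Δt = 337 × 1.12×10^6 s = 3.79×10^8 J/m².
Required areal heat capacity C = Q / ΔT = 1.18×10^8 J/(m²·K).
Depth D = C / (ρ c_p) = 1.18×10^8 / (1020 × 3950) = 29.2 m.

29 m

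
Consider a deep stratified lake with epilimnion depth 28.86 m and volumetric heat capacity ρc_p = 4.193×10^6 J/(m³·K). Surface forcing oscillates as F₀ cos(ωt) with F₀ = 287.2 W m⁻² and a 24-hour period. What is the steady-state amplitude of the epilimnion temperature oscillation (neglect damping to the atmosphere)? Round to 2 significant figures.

Areal heat capacity C = ρc_p × D = 4.193×10^6 × 28.86 = 1.21×10^8 J m⁻² K⁻¹.
Angular frequency ω = 2π / T = 2π / 86400 s = 7.27×10^-5 s⁻¹.
Cω = 1.21×10^8 × 7.27×10^-5 = 8800 W/(m²·K).
Amplitude A = F₀ / (Cω) = 287.2 / 8800 = 0.0326 K.

0.033 K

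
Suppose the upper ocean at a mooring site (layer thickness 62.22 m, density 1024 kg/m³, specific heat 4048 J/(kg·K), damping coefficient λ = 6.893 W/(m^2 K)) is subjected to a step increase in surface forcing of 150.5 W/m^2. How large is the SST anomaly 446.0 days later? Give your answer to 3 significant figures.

Areal heat capacity C = ρ c_p D = 1024 × 4048 × 62.22 = 2.58×10^8 J m⁻² K⁻¹.
τ = C / λ = 2.58×10^8 / 6.893 = 3.74×10^7 s.
Equilibrium anomaly ΔT_eq = F / λ = 150.5 / 6.893 = 21.8 K.
t = 446.0 days = 3.85×10^7 s, so t/τ = 1.03.
ΔT(t) = ΔT_eq (1 − e^(−t/τ)) = 21.8 × (1 − e^−1.03) = 14.0 K.

14.0 K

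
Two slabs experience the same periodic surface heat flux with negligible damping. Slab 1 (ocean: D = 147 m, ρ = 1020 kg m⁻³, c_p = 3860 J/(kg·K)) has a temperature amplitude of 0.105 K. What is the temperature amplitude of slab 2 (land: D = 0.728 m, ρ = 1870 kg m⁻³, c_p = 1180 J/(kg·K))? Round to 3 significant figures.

C_ocean = 5.79×10^8 J/(m²·K); C_land = 1.61×10^6 J/(m²·K).
A ∝ 1/C ⇒ A_land = A_ocean × C_ocean/C_land = 0.105 × 360 = 37.8 K.

37.8 K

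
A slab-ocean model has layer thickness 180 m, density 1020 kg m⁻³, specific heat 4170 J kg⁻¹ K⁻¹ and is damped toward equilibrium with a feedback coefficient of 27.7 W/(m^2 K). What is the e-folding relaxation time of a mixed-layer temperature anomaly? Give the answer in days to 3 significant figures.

320 days

Areal heat capacity C = ρ c_p D = 1020 × 4170 × 180 = 7.66×10^8 J/(m²·K).
Relaxation time τ = C / λ = 7.66×10^8 / 27.7 = 2.76×10^7 s.
In days: 2.76×10^7 s / (86400 s/day) = 320 days.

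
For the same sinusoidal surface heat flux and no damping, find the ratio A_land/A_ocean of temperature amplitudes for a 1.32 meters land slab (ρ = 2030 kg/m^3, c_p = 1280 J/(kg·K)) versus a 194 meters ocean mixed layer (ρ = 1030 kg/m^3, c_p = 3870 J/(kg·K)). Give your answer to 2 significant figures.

230

C_ocean = 1030 × 3870 × 194 = 7.73×10^8 J/(m²·K).
C_land = 2030 × 1280 × 1.32 = 3.43×10^6 J/(m²·K).
Undamped amplitude ∝ 1/C, so A_land/A_ocean = C_ocean/C_land = 225.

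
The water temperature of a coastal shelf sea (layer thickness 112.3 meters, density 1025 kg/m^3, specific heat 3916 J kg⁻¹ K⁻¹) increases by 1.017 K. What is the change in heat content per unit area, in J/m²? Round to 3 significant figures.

Areal heat capacity C = ρ c_p D = 1025 × 3916 × 112.3 = 4.51×10^8 J/(m²·K).
ΔQ = C ΔT = 4.51×10^8 × 1.017 = 4.58×10^8 J/m².

4.58×10^8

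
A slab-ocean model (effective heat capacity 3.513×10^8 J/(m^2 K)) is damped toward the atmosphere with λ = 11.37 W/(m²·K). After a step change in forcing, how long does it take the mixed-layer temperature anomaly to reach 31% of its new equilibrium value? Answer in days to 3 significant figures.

133 days

Areal heat capacity C = 3.513×10^8 J/(m^2 K) (given).
τ = C / λ = 3.51×10^8 / 11.37 = 3.09×10^7 s.
Fraction reached: 1 − e^(−t/τ) = 0.31 ⇒ t = −τ ln(1 − 0.31) = τ × 0.371.
t = 1.15×10^7 s = 133 days.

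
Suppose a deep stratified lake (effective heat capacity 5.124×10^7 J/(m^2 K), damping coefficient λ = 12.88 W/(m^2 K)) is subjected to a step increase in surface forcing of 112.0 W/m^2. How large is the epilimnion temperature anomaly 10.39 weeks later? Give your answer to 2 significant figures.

Areal heat capacity C = 5.124×10^7 J/(m^2 K) (given).
τ = C / λ = 5.12×10^7 / 12.88 = 3.98×10^6 s.
Equilibrium anomaly ΔT_eq = F / λ = 112.0 / 12.88 = 8.70 K.
t = 10.39 weeks = 6.28×10^6 s, so t/τ = 1.58.
ΔT(t) = ΔT_eq (1 − e^(−t/τ)) = 8.70 × (1 − e^−1.58) = 6.90 K.

6.9 K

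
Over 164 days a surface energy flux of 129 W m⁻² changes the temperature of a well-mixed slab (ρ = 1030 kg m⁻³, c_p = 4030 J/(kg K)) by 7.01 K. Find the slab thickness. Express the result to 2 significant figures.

Heat input Q = F Δt = 129 × 1.42×10^7 s = 1.83×10^9 J/m².
Required areal heat capacity C = Q / ΔT = 2.61×10^8 J/(m²·K).
Depth D = C / (ρ c_p) = 2.61×10^8 / (1030 × 4030) = 62.8 m.

63 m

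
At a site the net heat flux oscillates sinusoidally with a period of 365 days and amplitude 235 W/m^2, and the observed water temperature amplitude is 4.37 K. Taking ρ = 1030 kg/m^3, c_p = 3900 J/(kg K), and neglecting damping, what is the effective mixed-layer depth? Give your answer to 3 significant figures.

67.2 m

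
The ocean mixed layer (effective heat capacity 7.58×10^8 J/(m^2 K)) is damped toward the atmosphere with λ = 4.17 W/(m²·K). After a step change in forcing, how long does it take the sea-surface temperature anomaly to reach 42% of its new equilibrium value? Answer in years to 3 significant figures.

Areal heat capacity C = 7.58×10^8 J/(m^2 K) (given).
τ = C / λ = 7.58×10^8 / 4.17 = 1.82×10^8 s.
Fraction reached: 1 − e^(−t/τ) = 0.42 ⇒ t = −τ ln(1 − 0.42) = τ × 0.545.
t = 9.90×10^7 s = 3.14 years.

3.14 years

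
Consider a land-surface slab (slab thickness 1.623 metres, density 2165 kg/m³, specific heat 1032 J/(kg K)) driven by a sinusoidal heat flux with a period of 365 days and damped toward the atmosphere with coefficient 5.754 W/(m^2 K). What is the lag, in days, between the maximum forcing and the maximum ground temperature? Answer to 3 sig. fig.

Areal heat capacity C = ρ c_p D = 2165 × 1032 × 1.623 = 3.63×10^6 J/(m²·K).
ω = 2π / 3.15×10^7 s = 1.99×10^-7 s⁻¹.
Phase lag φ = arctan(Cω/λ) = arctan(0.722/5.754) = 0.125 rad.
Time lag = φ / ω = 0.125 / 1.99×10^-7 = 6.27×10^5 s = 7.26 days.

7.26 days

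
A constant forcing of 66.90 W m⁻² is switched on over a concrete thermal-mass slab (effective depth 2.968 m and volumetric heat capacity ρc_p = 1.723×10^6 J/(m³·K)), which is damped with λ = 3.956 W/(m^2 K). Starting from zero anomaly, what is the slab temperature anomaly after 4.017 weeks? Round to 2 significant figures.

14 K

Areal heat capacity C = ρc_p × D = 1.723×10^6 × 2.968 = 5.11×10^6 J/(m^2 K).
τ = C / λ = 5.11×10^6 / 3.956 = 1.29×10^6 s.
Equilibrium anomaly ΔT_eq = F / λ = 66.90 / 3.956 = 16.9 K.
t = 4.017 weeks = 2.43×10^6 s, so t/τ = 1.88.
ΔT(t) = ΔT_eq (1 − e^(−t/τ)) = 16.9 × (1 − e^−1.88) = 14.3 K.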